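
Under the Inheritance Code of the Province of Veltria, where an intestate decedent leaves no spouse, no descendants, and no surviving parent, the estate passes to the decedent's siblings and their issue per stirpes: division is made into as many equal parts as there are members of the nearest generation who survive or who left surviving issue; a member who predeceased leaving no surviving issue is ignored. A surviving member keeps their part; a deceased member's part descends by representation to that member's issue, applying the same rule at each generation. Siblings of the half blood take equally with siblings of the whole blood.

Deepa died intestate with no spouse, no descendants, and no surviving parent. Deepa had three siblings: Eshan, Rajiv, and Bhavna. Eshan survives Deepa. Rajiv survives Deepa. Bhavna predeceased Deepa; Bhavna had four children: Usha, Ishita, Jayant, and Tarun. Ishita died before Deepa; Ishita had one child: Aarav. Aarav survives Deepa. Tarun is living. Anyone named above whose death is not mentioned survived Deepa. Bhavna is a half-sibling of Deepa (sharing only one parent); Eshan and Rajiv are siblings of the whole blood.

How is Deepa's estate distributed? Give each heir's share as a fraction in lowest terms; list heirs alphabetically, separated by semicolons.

No spouse, descendants, or parent survives, so the estate passes to Deepa's siblings per stirpes.
Half-blood and whole-blood siblings take equally under the stated rule.
The estate is divided into 3 equal shares of 1/3 among Eshan, Rajiv, Bhavna.
Eshan is living and takes 1/3.
Rajiv is living and takes 1/3.
Bhavna predeceased; the 1/3 allotted to Bhavna's branch passes to Bhavna's issue by representation.
The 1/3 is divided into 4 equal shares of 1/12 among Usha, Ishita, Jayant, Tarun.
Usha is living and takes 1/12.
Ishita predeceased; the 1/12 allotted to Ishita's branch passes to Ishita's issue by representation.
Aarav is the sole taker at this level and receives the full 1/12.
Jayant is living and takes 1/12.
Tarun is living and takes 1/12.

Aarav 1/12; Eshan 1/3; Jayant 1/12; Rajiv 1/3; Tarun 1/12; Usha 1/12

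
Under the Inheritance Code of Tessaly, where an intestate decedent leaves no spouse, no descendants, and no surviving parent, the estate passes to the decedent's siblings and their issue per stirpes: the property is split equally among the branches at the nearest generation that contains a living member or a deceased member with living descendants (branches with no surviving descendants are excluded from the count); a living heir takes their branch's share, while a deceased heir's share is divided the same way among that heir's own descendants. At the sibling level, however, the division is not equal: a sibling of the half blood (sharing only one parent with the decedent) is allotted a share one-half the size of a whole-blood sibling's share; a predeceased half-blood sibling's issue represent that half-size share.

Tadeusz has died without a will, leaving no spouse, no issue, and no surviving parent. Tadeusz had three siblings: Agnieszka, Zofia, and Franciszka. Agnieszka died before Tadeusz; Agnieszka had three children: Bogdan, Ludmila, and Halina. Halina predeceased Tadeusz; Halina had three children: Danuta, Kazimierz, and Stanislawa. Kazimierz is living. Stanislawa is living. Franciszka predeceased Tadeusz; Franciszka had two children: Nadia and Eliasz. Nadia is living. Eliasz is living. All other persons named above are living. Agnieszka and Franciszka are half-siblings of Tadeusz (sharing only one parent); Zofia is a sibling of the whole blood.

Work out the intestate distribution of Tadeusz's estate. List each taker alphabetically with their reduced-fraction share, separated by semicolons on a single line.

Bogdan 1/12; Danuta 1/36; Eliasz 1/8; Kazimierz 1/36; Ludmila 1/12; Nadia 1/8; Stanislawa 1/36; Zofia 1/2

No spouse, descendants, or parent survives, so the estate passes to Tadeusz's siblings per stirpes.
Half-blood siblings count for one-half the weight of whole-blood siblings at the initial division.
Dividing 1 in proportion to weights (total weight 2): Agnieszka (weight 1/2) → 1/4; Zofia (weight 1) → 1/2; Franciszka (weight 1/2) → 1/4.
Agnieszka predeceased; the 1/4 allotted to Agnieszka's branch passes to Agnieszka's issue by representation.
The 1/4 is divided into 3 equal shares of 1/12 among Bogdan, Ludmila, Halina.
Bogdan is living and takes 1/12.
Ludmila is living and takes 1/12.
Halina predeceased; the 1/12 allotted to Halina's branch passes to Halina's issue by representation.
The 1/12 is divided into 3 equal shares of 1/36 among Danuta, Kazimierz, Stanislawa.
Danuta is living and takes 1/36.
Kazimierz is living and takes 1/36.
Stanislawa is living and takes 1/36.
Zofia is living and takes 1/2.
Franciszka predeceased; the 1/4 allotted to Franciszka's branch passes to Franciszka's issue by representation.
The 1/4 is divided into 2 equal shares of 1/8 among Nadia, Eliasz.
Nadia is living and takes 1/8.
Eliasz is living and takes 1/8.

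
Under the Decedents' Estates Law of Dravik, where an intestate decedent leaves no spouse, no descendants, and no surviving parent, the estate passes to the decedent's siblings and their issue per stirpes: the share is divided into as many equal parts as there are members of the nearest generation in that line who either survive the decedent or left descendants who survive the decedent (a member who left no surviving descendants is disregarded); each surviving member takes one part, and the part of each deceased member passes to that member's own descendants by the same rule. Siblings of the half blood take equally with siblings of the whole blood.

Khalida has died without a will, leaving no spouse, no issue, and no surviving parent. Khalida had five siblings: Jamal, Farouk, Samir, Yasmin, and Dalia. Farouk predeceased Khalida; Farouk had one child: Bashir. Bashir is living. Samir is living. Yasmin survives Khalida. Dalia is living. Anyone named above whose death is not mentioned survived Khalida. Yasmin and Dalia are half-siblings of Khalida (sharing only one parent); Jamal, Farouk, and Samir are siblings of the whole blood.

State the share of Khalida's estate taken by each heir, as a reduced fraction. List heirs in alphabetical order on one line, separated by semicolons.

No spouse, descendants, or parent survives, so the estate passes to Khalida's siblings per stirpes.
Half-blood and whole-blood siblings take equally under the stated rule.
The estate is divided into 5 equal shares of 1/5 among Jamal, Farouk, Samir, Yasmin, Dalia.
Jamal is living and takes 1/5.
Farouk predeceased; the 1/5 allotted to Farouk's branch passes to Farouk's issue by representation.
Bashir is the sole taker at this level and receives the full 1/5.
Samir is living and takes 1/5.
Yasmin is living and takes 1/5.
Dalia is living and takes 1/5.

Bashir 1/5; Dalia 1/5; Jamal 1/5; Samir 1/5; Yasmin 1/5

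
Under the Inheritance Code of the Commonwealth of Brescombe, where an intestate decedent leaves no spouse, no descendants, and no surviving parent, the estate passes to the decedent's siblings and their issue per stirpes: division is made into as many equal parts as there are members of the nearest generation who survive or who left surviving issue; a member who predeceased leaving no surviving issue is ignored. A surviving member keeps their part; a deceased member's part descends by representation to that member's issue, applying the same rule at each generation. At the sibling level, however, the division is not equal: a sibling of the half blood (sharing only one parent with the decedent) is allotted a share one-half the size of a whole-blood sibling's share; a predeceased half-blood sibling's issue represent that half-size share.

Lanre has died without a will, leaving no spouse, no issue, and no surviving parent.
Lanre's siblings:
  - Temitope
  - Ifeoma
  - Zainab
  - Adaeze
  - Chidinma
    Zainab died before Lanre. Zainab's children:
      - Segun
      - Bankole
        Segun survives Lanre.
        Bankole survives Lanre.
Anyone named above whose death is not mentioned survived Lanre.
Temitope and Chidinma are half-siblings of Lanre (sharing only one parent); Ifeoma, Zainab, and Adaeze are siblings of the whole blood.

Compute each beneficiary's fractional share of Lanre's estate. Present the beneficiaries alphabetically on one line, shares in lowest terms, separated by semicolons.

Adaeze 1/4; Bankole 1/8; Chidinma 1/8; Ifeoma 1/4; Segun 1/8; Temitope 1/8

No spouse, descendants, or parent survives, so the estate passes to Lanre's siblings per stirpes.
Half-blood siblings count for one-half the weight of whole-blood siblings at the initial division.
Dividing 1 in proportion to weights (total weight 4): Temitope (weight 1/2) → 1/8; Ifeoma (weight 1) → 1/4; Zainab (weight 1) → 1/4; Adaeze (weight 1) → 1/4; Chidinma (weight 1/2) → 1/8.
Temitope is living and takes 1/8.
Ifeoma is living and takes 1/4.
Zainab predeceased; the 1/4 allotted to Zainab's branch passes to Zainab's issue by representation.
The 1/4 is divided into 2 equal shares of 1/8 among Segun, Bankole.
Segun is living and takes 1/8.
Bankole is living and takes 1/8.
Adaeze is living and takes 1/4.
Chidinma is living and takes 1/8.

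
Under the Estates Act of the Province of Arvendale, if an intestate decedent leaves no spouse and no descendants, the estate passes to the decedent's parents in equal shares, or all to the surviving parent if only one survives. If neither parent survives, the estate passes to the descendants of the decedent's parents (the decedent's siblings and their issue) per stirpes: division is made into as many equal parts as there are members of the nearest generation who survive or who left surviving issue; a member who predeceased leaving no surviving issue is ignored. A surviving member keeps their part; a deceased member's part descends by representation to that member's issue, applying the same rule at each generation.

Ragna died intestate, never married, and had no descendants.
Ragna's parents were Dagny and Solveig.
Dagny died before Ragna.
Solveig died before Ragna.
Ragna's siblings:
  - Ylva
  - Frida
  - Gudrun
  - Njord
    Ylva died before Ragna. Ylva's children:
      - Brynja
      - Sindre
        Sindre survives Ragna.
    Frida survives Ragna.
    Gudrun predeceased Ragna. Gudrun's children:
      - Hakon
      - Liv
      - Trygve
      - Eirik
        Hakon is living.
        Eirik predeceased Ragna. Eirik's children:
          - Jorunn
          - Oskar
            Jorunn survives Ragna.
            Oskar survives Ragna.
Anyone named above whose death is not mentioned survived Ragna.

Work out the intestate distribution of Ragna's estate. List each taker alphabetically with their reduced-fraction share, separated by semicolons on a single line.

Brynja 1/8; Frida 1/4; Hakon 1/16; Jorunn 1/32; Liv 1/16; Njord 1/4; Oskar 1/32; Sindre 1/8; Trygve 1/16

Neither parent survives and there are no descendants, so the estate passes to Ragna's siblings and their issue per stirpes.
The estate is divided into 4 equal shares of 1/4 among Ylva, Frida, Gudrun, Njord.
Ylva predeceased; the 1/4 allotted to Ylva's branch passes to Ylva's issue by representation.
The 1/4 is divided into 2 equal shares of 1/8 among Brynja, Sindre.
Brynja is living and takes 1/8.
Sindre is living and takes 1/8.
Frida is living and takes 1/4.
Gudrun predeceased; the 1/4 allotted to Gudrun's branch passes to Gudrun's issue by representation.
The 1/4 is divided into 4 equal shares of 1/16 among Hakon, Liv, Trygve, Eirik.
Hakon is living and takes 1/16.
Liv is living and takes 1/16.
Trygve is living and takes 1/16.
Eirik predeceased; the 1/16 allotted to Eirik's branch passes to Eirik's issue by representation.
The 1/16 is divided into 2 equal shares of 1/32 among Jorunn, Oskar.
Jorunn is living and takes 1/32.
Oskar is living and takes 1/32.
Njord is living and takes 1/4.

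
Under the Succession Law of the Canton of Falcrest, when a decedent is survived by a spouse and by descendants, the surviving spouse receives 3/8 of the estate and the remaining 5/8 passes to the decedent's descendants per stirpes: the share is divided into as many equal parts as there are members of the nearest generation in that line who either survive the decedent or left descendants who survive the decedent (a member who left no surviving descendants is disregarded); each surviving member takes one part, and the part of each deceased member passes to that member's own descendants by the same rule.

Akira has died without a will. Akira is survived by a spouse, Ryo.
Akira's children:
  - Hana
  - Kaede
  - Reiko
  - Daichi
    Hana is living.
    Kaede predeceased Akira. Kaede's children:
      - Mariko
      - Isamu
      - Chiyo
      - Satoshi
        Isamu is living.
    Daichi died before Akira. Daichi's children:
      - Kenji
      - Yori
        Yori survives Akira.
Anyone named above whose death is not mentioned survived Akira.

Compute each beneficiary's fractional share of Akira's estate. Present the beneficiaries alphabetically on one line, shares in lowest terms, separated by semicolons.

Chiyo 5/128; Hana 5/32; Isamu 5/128; Kenji 5/64; Mariko 5/128; Reiko 5/32; Ryo 3/8; Satoshi 5/128; Yori 5/64

Ryo, as surviving spouse, takes 3/8.
The remaining 5/8 passes to Akira's descendants per stirpes.
The 5/8 is divided into 4 equal shares of 5/32 among Hana, Kaede, Reiko, Daichi.
Hana is living and takes 5/32.
Kaede predeceased; the 5/32 allotted to Kaede's branch passes to Kaede's issue by representation.
The 5/32 is divided into 4 equal shares of 5/128 among Mariko, Isamu, Chiyo, Satoshi.
Mariko is living and takes 5/128.
Isamu is living and takes 5/128.
Chiyo is living and takes 5/128.
Satoshi is living and takes 5/128.
Reiko is living and takes 5/32.
Daichi predeceased; the 5/32 allotted to Daichi's branch passes to Daichi's issue by representation.
The 5/32 is divided into 2 equal shares of 5/64 among Kenji, Yori.
Kenji is living and takes 5/64.
Yori is living and takes 5/64.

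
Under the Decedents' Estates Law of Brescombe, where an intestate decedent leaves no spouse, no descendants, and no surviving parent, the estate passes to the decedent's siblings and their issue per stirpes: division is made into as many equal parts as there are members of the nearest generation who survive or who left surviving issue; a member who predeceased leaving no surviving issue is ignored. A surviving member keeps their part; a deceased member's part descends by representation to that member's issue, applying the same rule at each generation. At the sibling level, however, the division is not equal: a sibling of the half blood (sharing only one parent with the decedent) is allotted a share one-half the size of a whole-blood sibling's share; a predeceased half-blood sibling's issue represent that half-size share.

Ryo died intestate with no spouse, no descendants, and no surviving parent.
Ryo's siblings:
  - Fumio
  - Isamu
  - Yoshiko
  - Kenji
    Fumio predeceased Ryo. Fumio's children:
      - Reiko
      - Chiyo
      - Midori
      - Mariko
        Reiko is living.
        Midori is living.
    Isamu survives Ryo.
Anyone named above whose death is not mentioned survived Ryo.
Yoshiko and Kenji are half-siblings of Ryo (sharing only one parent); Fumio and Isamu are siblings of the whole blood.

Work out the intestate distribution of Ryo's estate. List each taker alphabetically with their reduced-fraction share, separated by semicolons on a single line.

Chiyo 1/12; Isamu 1/3; Kenji 1/6; Mariko 1/12; Midori 1/12; Reiko 1/12; Yoshiko 1/6

No spouse, descendants, or parent survives, so the estate passes to Ryo's siblings per stirpes.
Half-blood siblings count for one-half the weight of whole-blood siblings at the initial division.
Dividing 1 in proportion to weights (total weight 3): Fumio (weight 1) → 1/3; Isamu (weight 1) → 1/3; Yoshiko (weight 1/2) → 1/6; Kenji (weight 1/2) → 1/6.
Fumio predeceased; the 1/3 allotted to Fumio's branch passes to Fumio's issue by representation.
The 1/3 is divided into 4 equal shares of 1/12 among Reiko, Chiyo, Midori, Mariko.
Reiko is living and takes 1/12.
Chiyo is living and takes 1/12.
Midori is living and takes 1/12.
Mariko is living and takes 1/12.
Isamu is living and takes 1/3.
Yoshiko is living and takes 1/6.
Kenji is living and takes 1/6.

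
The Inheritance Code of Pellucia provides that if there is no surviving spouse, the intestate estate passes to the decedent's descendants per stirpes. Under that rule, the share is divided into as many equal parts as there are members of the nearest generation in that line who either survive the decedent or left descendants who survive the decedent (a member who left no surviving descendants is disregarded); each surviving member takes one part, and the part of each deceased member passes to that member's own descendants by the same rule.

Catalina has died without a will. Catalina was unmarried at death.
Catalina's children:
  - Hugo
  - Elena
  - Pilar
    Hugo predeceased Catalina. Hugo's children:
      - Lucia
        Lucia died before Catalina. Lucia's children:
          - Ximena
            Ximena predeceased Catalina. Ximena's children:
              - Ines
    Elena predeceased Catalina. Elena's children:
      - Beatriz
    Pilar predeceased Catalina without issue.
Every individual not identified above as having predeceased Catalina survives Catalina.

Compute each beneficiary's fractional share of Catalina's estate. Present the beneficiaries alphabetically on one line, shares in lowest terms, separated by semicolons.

There is no surviving spouse, so the entire estate passes to Catalina's descendants per stirpes.
Pilar left no surviving issue, so that branch lapses and is disregarded.
The estate is divided into 2 equal shares of 1/2 among Hugo, Elena.
Hugo predeceased; the 1/2 allotted to Hugo's branch passes to Hugo's issue by representation.
Lucia's line is the sole branch at this level, so the full 1/2 passes to Lucia's issue by representation.
Ximena's line is the sole branch at this level, so the full 1/2 passes to Ximena's issue by representation.
Ines is the sole taker at this level and receives the full 1/2.
Elena predeceased; the 1/2 allotted to Elena's branch passes to Elena's issue by representation.
Beatriz is the sole taker at this level and receives the full 1/2.

Beatriz 1/2; Ines 1/2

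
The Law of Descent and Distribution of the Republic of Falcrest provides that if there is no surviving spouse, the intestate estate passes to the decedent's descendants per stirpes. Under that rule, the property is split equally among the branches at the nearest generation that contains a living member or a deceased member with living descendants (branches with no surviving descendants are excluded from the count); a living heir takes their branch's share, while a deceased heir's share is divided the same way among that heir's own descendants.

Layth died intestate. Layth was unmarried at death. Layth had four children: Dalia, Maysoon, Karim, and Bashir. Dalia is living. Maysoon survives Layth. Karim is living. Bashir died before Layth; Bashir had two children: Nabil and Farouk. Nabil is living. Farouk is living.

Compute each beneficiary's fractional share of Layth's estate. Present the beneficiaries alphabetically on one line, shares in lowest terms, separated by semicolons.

There is no surviving spouse, so the entire estate passes to Layth's descendants per stirpes.
The estate is divided into 4 equal shares of 1/4 among Dalia, Maysoon, Karim, Bashir.
Dalia is living and takes 1/4.
Maysoon is living and takes 1/4.
Karim is living and takes 1/4.
Bashir predeceased; the 1/4 allotted to Bashir's branch passes to Bashir's issue by representation.
The 1/4 is divided into 2 equal shares of 1/8 among Nabil, Farouk.
Nabil is living and takes 1/8.
Farouk is living and takes 1/8.

Dalia 1/4; Farouk 1/8; Karim 1/4; Maysoon 1/4; Nabil 1/8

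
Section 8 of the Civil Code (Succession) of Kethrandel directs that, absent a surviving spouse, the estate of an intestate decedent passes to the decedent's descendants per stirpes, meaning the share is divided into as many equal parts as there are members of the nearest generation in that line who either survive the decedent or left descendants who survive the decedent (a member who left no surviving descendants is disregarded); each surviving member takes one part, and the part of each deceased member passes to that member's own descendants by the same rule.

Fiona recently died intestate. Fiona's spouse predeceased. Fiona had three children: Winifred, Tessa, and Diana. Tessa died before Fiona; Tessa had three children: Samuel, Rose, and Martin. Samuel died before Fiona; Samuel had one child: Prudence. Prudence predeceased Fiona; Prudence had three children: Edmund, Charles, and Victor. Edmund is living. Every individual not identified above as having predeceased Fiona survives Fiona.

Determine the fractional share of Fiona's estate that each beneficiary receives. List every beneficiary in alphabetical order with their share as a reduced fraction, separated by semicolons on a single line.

Charles 1/27; Diana 1/3; Edmund 1/27; Martin 1/9; Rose 1/9; Victor 1/27; Winifred 1/3

There is no surviving spouse, so the entire estate passes to Fiona's descendants per stirpes.
The estate is divided into 3 equal shares of 1/3 among Winifred, Tessa, Diana.
Winifred is living and takes 1/3.
Tessa predeceased; the 1/3 allotted to Tessa's branch passes to Tessa's issue by representation.
The 1/3 is divided into 3 equal shares of 1/9 among Samuel, Rose, Martin.
Samuel predeceased; the 1/9 allotted to Samuel's branch passes to Samuel's issue by representation.
Prudence's line is the sole branch at this level, so the full 1/9 passes to Prudence's issue by representation.
The 1/9 is divided into 3 equal shares of 1/27 among Edmund, Charles, Victor.
Edmund is living and takes 1/27.
Charles is living and takes 1/27.
Victor is living and takes 1/27.
Rose is living and takes 1/9.
Martin is living and takes 1/9.
Diana is living and takes 1/3.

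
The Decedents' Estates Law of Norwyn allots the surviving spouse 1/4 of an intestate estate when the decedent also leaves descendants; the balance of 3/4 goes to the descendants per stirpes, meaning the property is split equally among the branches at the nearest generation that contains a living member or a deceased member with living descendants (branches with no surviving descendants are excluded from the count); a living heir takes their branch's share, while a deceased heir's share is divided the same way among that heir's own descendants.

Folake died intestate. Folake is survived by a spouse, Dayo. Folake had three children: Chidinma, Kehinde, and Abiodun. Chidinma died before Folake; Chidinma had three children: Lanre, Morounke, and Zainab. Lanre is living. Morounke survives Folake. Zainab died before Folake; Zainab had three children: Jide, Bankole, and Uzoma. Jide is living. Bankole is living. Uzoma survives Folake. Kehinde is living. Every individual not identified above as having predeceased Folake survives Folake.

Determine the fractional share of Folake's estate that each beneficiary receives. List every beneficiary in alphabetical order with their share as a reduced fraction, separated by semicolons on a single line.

Abiodun 1/4; Bankole 1/36; Dayo 1/4; Jide 1/36; Kehinde 1/4; Lanre 1/12; Morounke 1/12; Uzoma 1/36

Dayo, as surviving spouse, takes 1/4.
The remaining 3/4 passes to Folake's descendants per stirpes.
The 3/4 is divided into 3 equal shares of 1/4 among Chidinma, Kehinde, Abiodun.
Chidinma predeceased; the 1/4 allotted to Chidinma's branch passes to Chidinma's issue by representation.
The 1/4 is divided into 3 equal shares of 1/12 among Lanre, Morounke, Zainab.
Lanre is living and takes 1/12.
Morounke is living and takes 1/12.
Zainab predeceased; the 1/12 allotted to Zainab's branch passes to Zainab's issue by representation.
The 1/12 is divided into 3 equal shares of 1/36 among Jide, Bankole, Uzoma.
Jide is living and takes 1/36.
Bankole is living and takes 1/36.
Uzoma is living and takes 1/36.
Kehinde is living and takes 1/4.
Abiodun is living and takes 1/4.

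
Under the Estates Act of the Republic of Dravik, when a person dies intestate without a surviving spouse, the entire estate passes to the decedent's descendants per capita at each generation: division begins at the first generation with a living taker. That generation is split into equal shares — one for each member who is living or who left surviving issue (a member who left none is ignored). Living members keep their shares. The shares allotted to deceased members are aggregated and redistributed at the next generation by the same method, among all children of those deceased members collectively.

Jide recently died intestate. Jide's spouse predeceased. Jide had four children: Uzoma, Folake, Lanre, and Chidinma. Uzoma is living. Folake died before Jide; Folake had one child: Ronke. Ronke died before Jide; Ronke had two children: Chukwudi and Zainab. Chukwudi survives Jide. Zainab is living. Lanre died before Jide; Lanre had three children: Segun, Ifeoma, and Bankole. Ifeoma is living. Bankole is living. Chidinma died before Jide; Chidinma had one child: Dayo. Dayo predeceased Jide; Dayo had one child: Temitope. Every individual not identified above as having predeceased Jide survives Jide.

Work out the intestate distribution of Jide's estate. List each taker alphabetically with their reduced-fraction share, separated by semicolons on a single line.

There is no surviving spouse, so the entire estate passes to Jide's descendants per capita at each generation.
At generation 1 (Uzoma, Folake, Lanre, Chidinma) there are 4 shares of (1)/4 = 1/4 each.
Living: Uzoma — each takes 1/4.
Deceased: Folake, Lanre, and Chidinma. Their combined 3/4 is pooled and carried to generation 2.
At generation 2 (Ronke, Segun, Ifeoma, Bankole, Dayo) there are 5 shares of (3/4)/5 = 3/20 each.
Living: Segun, Ifeoma, and Bankole — each takes 3/20.
Deceased: Ronke and Dayo. Their combined 3/10 is pooled and carried to generation 3.
At generation 3 (Chukwudi, Zainab, Temitope) there are 3 shares of (3/10)/3 = 1/10 each.
Living: Chukwudi, Zainab, and Temitope — each takes 1/10.

Bankole 3/20; Chukwudi 1/10; Ifeoma 3/20; Segun 3/20; Temitope 1/10; Uzoma 1/4; Zainab 1/10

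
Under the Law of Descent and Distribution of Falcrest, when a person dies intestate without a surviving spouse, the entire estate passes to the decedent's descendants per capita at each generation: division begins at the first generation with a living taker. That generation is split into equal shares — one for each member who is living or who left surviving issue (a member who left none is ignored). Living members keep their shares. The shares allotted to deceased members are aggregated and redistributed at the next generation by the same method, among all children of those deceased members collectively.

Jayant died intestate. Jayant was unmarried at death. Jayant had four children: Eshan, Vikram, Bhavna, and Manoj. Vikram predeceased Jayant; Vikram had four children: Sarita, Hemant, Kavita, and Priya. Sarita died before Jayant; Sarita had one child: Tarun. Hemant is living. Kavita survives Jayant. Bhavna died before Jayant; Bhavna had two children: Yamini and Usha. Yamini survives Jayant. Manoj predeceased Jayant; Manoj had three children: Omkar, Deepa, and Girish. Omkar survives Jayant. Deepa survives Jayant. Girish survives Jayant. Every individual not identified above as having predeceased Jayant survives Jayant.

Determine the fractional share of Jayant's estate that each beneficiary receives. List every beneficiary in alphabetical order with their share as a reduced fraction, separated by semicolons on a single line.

Deepa 1/12; Eshan 1/4; Girish 1/12; Hemant 1/12; Kavita 1/12; Omkar 1/12; Priya 1/12; Tarun 1/12; Usha 1/12; Yamini 1/12

There is no surviving spouse, so the entire estate passes to Jayant's descendants per capita at each generation.
At generation 1 (Eshan, Vikram, Bhavna, Manoj) there are 4 shares of (1)/4 = 1/4 each.
Living: Eshan — each takes 1/4.
Deceased: Vikram, Bhavna, and Manoj. Their combined 3/4 is pooled and carried to generation 2.
At generation 2 (Sarita, Hemant, Kavita, Priya, Yamini, Usha, Omkar, Deepa, Girish) there are 9 shares of (3/4)/9 = 1/12 each.
Living: Hemant, Kavita, Priya, Yamini, Usha, Omkar, Deepa, and Girish — each takes 1/12.
Deceased: Sarita. That 1/12 share is carried to generation 3.
At generation 3 (Tarun) there are 1 shares of (1/12)/1 = 1/12 each.
Living: Tarun — each takes 1/12.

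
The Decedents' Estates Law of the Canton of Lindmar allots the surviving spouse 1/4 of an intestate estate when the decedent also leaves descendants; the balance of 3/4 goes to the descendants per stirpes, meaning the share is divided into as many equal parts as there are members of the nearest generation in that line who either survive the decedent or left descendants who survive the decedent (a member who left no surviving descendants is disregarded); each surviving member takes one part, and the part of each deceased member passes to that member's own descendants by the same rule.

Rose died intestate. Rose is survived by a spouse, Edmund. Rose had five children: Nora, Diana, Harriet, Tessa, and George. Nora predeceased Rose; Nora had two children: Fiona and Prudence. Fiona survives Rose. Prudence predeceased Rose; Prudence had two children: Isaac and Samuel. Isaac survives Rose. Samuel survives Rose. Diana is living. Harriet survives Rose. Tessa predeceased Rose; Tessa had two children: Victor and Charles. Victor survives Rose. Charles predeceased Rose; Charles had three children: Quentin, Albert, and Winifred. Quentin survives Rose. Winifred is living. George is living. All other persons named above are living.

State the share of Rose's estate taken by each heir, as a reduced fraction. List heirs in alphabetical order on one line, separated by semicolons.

Edmund, as surviving spouse, takes 1/4.
The remaining 3/4 passes to Rose's descendants per stirpes.
The 3/4 is divided into 5 equal shares of 3/20 among Nora, Diana, Harriet, Tessa, George.
Nora predeceased; the 3/20 allotted to Nora's branch passes to Nora's issue by representation.
The 3/20 is divided into 2 equal shares of 3/40 among Fiona, Prudence.
Fiona is living and takes 3/40.
Prudence predeceased; the 3/40 allotted to Prudence's branch passes to Prudence's issue by representation.
The 3/40 is divided into 2 equal shares of 3/80 among Isaac, Samuel.
Isaac is living and takes 3/80.
Samuel is living and takes 3/80.
Diana is living and takes 3/20.
Harriet is living and takes 3/20.
Tessa predeceased; the 3/20 allotted to Tessa's branch passes to Tessa's issue by representation.
The 3/20 is divided into 2 equal shares of 3/40 among Victor, Charles.
Victor is living and takes 3/40.
Charles predeceased; the 3/40 allotted to Charles's branch passes to Charles's issue by representation.
The 3/40 is divided into 3 equal shares of 1/40 among Quentin, Albert, Winifred.
Quentin is living and takes 1/40.
Albert is living and takes 1/40.
Winifred is living and takes 1/40.
George is living and takes 3/20.

Albert 1/40; Diana 3/20; Edmund 1/4; Fiona 3/40; George 3/20; Harriet 3/20; Isaac 3/80; Quentin 1/40; Samuel 3/80; Victor 3/40; Winifred 1/40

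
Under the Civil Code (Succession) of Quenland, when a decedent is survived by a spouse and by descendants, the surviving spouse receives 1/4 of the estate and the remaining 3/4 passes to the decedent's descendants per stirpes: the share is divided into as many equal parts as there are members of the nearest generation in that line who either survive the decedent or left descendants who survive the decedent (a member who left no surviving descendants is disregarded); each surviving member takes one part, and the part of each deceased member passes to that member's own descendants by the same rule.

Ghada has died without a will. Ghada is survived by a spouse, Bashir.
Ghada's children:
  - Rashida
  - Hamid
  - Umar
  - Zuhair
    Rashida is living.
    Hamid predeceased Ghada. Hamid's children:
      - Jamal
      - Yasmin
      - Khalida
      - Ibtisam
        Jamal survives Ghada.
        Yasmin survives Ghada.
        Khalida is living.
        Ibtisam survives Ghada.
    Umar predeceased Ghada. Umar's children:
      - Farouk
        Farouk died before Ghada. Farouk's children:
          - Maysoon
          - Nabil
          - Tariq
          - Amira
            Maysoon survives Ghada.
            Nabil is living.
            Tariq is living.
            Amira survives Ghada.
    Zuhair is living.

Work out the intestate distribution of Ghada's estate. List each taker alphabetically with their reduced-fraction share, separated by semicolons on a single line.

Bashir, as surviving spouse, takes 1/4.
The remaining 3/4 passes to Ghada's descendants per stirpes.
The 3/4 is divided into 4 equal shares of 3/16 among Rashida, Hamid, Umar, Zuhair.
Rashida is living and takes 3/16.
Hamid predeceased; the 3/16 allotted to Hamid's branch passes to Hamid's issue by representation.
The 3/16 is divided into 4 equal shares of 3/64 among Jamal, Yasmin, Khalida, Ibtisam.
Jamal is living and takes 3/64.
Yasmin is living and takes 3/64.
Khalida is living and takes 3/64.
Ibtisam is living and takes 3/64.
Umar predeceased; the 3/16 allotted to Umar's branch passes to Umar's issue by representation.
Farouk's line is the sole branch at this level, so the full 3/16 passes to Farouk's issue by representation.
The 3/16 is divided into 4 equal shares of 3/64 among Maysoon, Nabil, Tariq, Amira.
Maysoon is living and takes 3/64.
Nabil is living and takes 3/64.
Tariq is living and takes 3/64.
Amira is living and takes 3/64.
Zuhair is living and takes 3/16.

Amira 3/64; Bashir 1/4; Ibtisam 3/64; Jamal 3/64; Khalida 3/64; Maysoon 3/64; Nabil 3/64; Rashida 3/16; Tariq 3/64; Yasmin 3/64; Zuhair 3/16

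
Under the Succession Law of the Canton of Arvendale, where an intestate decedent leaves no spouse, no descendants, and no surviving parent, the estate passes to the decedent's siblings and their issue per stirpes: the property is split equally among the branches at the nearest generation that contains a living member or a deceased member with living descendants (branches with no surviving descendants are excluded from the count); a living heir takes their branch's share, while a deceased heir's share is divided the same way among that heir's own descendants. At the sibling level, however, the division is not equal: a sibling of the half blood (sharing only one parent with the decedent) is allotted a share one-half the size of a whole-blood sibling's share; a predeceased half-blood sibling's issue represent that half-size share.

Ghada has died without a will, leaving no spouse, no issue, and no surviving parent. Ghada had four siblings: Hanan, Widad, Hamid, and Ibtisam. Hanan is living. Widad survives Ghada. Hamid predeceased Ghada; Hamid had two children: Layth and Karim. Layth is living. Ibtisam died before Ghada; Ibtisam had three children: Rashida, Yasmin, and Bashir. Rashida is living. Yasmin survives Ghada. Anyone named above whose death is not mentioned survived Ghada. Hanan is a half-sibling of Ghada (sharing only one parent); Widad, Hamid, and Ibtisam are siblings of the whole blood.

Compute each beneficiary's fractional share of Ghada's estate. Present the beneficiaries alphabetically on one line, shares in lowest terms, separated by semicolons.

Bashir 2/21; Hanan 1/7; Karim 1/7; Layth 1/7; Rashida 2/21; Widad 2/7; Yasmin 2/21

No spouse, descendants, or parent survives, so the estate passes to Ghada's siblings per stirpes.
Half-blood siblings count for one-half the weight of whole-blood siblings at the initial division.
Dividing 1 in proportion to weights (total weight 7/2): Hanan (weight 1/2) → 1/7; Widad (weight 1) → 2/7; Hamid (weight 1) → 2/7; Ibtisam (weight 1) → 2/7.
Hanan is living and takes 1/7.
Widad is living and takes 2/7.
Hamid predeceased; the 2/7 allotted to Hamid's branch passes to Hamid's issue by representation.
The 2/7 is divided into 2 equal shares of 1/7 among Layth, Karim.
Layth is living and takes 1/7.
Karim is living and takes 1/7.
Ibtisam predeceased; the 2/7 allotted to Ibtisam's branch passes to Ibtisam's issue by representation.
The 2/7 is divided into 3 equal shares of 2/21 among Rashida, Yasmin, Bashir.
Rashida is living and takes 2/21.
Yasmin is living and takes 2/21.
Bashir is living and takes 2/21.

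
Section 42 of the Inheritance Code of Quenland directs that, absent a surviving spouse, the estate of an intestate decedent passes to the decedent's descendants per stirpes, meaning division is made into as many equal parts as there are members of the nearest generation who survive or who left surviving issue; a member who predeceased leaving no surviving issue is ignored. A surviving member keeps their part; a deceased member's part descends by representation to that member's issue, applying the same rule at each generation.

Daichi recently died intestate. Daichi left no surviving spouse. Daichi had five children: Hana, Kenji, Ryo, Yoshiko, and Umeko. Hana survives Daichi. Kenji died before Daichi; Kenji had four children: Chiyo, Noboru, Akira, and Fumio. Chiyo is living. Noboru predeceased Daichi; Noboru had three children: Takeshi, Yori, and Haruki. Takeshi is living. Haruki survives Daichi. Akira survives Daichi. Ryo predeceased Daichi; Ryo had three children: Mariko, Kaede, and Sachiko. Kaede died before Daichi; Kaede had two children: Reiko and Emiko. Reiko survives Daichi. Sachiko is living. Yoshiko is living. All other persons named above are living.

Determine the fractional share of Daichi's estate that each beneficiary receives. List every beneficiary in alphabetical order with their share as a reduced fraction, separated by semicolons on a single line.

Akira 1/20; Chiyo 1/20; Emiko 1/30; Fumio 1/20; Hana 1/5; Haruki 1/60; Mariko 1/15; Reiko 1/30; Sachiko 1/15; Takeshi 1/60; Umeko 1/5; Yori 1/60; Yoshiko 1/5

There is no surviving spouse, so the entire estate passes to Daichi's descendants per stirpes.
The estate is divided into 5 equal shares of 1/5 among Hana, Kenji, Ryo, Yoshiko, Umeko.
Hana is living and takes 1/5.
Kenji predeceased; the 1/5 allotted to Kenji's branch passes to Kenji's issue by representation.
The 1/5 is divided into 4 equal shares of 1/20 among Chiyo, Noboru, Akira, Fumio.
Chiyo is living and takes 1/20.
Noboru predeceased; the 1/20 allotted to Noboru's branch passes to Noboru's issue by representation.
The 1/20 is divided into 3 equal shares of 1/60 among Takeshi, Yori, Haruki.
Takeshi is living and takes 1/60.
Yori is living and takes 1/60.
Haruki is living and takes 1/60.
Akira is living and takes 1/20.
Fumio is living and takes 1/20.
Ryo predeceased; the 1/5 allotted to Ryo's branch passes to Ryo's issue by representation.
The 1/5 is divided into 3 equal shares of 1/15 among Mariko, Kaede, Sachiko.
Mariko is living and takes 1/15.
Kaede predeceased; the 1/15 allotted to Kaede's branch passes to Kaede's issue by representation.
The 1/15 is divided into 2 equal shares of 1/30 among Reiko, Emiko.
Reiko is living and takes 1/30.
Emiko is living and takes 1/30.
Sachiko is living and takes 1/15.
Yoshiko is living and takes 1/5.
Umeko is living and takes 1/5.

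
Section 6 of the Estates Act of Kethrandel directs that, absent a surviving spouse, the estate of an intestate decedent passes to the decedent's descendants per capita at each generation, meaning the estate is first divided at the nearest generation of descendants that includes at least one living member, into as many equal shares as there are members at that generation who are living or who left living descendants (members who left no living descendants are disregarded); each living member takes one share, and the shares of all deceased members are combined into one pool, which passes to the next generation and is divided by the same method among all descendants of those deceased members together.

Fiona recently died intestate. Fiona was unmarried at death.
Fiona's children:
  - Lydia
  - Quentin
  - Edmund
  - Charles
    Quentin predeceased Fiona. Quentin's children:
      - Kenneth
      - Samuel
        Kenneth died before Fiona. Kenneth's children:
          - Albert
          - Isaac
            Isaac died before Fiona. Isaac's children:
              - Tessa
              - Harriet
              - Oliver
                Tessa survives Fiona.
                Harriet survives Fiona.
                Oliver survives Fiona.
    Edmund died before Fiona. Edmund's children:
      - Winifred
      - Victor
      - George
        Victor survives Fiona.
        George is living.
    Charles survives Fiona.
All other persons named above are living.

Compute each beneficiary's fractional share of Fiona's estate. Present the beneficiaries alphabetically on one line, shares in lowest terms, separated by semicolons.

Albert 1/20; Charles 1/4; George 1/10; Harriet 1/60; Lydia 1/4; Oliver 1/60; Samuel 1/10; Tessa 1/60; Victor 1/10; Winifred 1/10

There is no surviving spouse, so the entire estate passes to Fiona's descendants per capita at each generation.
At generation 1 (Lydia, Quentin, Edmund, Charles) there are 4 shares of (1)/4 = 1/4 each.
Living: Lydia and Charles — each takes 1/4.
Deceased: Quentin and Edmund. Their combined 1/2 is pooled and carried to generation 2.
At generation 2 (Kenneth, Samuel, Winifred, Victor, George) there are 5 shares of (1/2)/5 = 1/10 each.
Living: Samuel, Winifred, Victor, and George — each takes 1/10.
Deceased: Kenneth. That 1/10 share is carried to generation 3.
At generation 3 (Albert, Isaac) there are 2 shares of (1/10)/2 = 1/20 each.
Living: Albert — each takes 1/20.
Deceased: Isaac. That 1/20 share is carried to generation 4.
At generation 4 (Tessa, Harriet, Oliver) there are 3 shares of (1/20)/3 = 1/60 each.
Living: Tessa, Harriet, and Oliver — each takes 1/60.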